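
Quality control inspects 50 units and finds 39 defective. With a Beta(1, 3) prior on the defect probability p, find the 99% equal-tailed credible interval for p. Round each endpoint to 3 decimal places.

[0.575, 0.874]

Posterior: Beta(1+39, 3+11) = Beta(40, 14).
Equal-tailed 99% interval: the 0.005 and 0.995 quantiles of Beta(40, 14).
Posterior mean ≈ 0.741, SD ≈ 0.059; a Normal approximation gives roughly [0.589, 0.893].
Exact: F⁻¹(0.005) = 0.575; F⁻¹(0.995) = 0.874.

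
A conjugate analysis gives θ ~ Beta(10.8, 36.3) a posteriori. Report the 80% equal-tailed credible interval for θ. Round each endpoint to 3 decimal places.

[0.154, 0.310]

Posterior: Beta(10.8, 36.3).
Equal-tailed 80% interval: the 0.1 and 0.9 quantiles of Beta(10.8, 36.3).
Posterior mean ≈ 0.229, SD ≈ 0.061; a Normal approximation gives roughly [0.152, 0.307].
Exact: F⁻¹(0.1) = 0.154; F⁻¹(0.9) = 0.310.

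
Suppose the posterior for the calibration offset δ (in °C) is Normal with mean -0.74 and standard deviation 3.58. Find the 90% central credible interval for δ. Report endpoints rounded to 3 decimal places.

The posterior is symmetric, so the 90% equal-tailed interval is δ = -0.74 ± z·3.58 with z = 1.645.
Half-width: 1.645 × 3.58 = 5.889.
-0.74 − 5.889 = -6.629; -0.74 + 5.889 = 5.149.

[-6.629, 5.149]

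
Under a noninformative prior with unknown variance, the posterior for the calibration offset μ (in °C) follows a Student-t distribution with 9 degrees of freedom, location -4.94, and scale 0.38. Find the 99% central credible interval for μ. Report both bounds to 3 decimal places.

[-6.175, -3.705]

The t_9 distribution is symmetric; the 99% interval is -4.94 ± t·0.38 with t_{0.995,9} = 3.250.
Half-width: 3.250 × 0.38 = 1.235.
-4.94 − 1.235 = -6.175; -4.94 + 1.235 = -3.705.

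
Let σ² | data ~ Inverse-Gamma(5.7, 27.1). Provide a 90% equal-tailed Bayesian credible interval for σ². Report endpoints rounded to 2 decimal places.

[2.68, 11.21]

Inverse-Gamma(5.7, 27.1) quantiles: F⁻¹(0.05) and F⁻¹(0.95).
Equivalently, 1/σ² ~ Gamma(5.7, rate = 27.1); invert its 0.95 and 0.05 quantiles.
Posterior mean ≈ 5.77, SD ≈ 3.00; a Normal approximation gives roughly [0.84, 10.70].
Exact: lower = 2.68; upper = 11.21.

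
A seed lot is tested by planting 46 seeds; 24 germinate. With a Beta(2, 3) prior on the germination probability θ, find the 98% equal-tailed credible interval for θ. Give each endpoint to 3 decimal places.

[0.350, 0.669]

Posterior: Beta(2+24, 3+22) = Beta(26, 25).
Equal-tailed 98% interval: the 0.01 and 0.99 quantiles of Beta(26, 25).
Posterior mean ≈ 0.510, SD ≈ 0.069; a Normal approximation gives roughly [0.349, 0.671].
Exact: F⁻¹(0.01) = 0.350; F⁻¹(0.99) = 0.669.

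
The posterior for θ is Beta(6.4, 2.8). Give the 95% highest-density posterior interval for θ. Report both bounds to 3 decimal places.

[0.417, 0.951]

The posterior is unimodal and skewed, so the HPD interval has equal density at both endpoints and is the shortest 95% interval.
Solving f(0.417) = f(0.951) with F(0.951) − F(0.417) = 0.95 gives [0.417, 0.951].
For comparison, the equal-tailed interval is [0.383, 0.929]; the HPD is narrower and shifted toward the mode.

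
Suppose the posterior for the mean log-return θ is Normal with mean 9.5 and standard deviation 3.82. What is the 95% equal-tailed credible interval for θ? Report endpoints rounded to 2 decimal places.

The posterior is symmetric, so the 95% equal-tailed interval is θ = 9.5 ± z·3.82 with z = 1.960.
Half-width: 1.960 × 3.82 = 7.49.
9.5 − 7.49 = 2.01; 9.5 + 7.49 = 16.99.

[2.01, 16.99]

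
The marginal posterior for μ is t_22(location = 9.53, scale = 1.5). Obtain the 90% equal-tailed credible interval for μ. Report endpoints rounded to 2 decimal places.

[6.95, 12.11]

The t_22 distribution is symmetric; the 90% interval is 9.53 ± t·1.5 with t_{0.95,22} = 1.717.
Half-width: 1.717 × 1.5 = 2.58.
9.53 − 2.58 = 6.95; 9.53 + 2.58 = 12.11.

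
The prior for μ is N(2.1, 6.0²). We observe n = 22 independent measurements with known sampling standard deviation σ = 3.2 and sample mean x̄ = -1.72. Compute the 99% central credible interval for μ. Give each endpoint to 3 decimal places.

[-3.417, 0.075]

Posterior precision = 1/6.0² + 22/3.2² = 0.0278 + 2.1484 = 2.1762, so posterior SD = 0.6779.
Posterior mean = (2.1/6.0² + 22·-1.72/3.2²) / 2.1762 = -1.6712.
Interval: -1.6712 ± 2.576 × 0.6779 → [-3.417, 0.075].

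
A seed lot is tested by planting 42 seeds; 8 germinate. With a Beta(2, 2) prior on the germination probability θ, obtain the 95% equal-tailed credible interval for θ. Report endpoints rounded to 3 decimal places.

[0.112, 0.346]

Posterior: Beta(2+8, 2+34) = Beta(10, 36).
Equal-tailed 95% interval: the 0.025 and 0.975 quantiles of Beta(10, 36).
Posterior mean ≈ 0.217, SD ≈ 0.060; a Normal approximation gives roughly [0.099, 0.335].
Exact: F⁻¹(0.025) = 0.112; F⁻¹(0.975) = 0.346.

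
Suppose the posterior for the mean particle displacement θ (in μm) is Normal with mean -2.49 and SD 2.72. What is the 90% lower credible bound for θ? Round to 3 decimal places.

-5.976

Need L with P(θ ≥ L) = 0.90: L = -2.49 − z_{0.1}·2.72.
z = 1.282; L = -2.49 − 1.282 × 2.72 = -5.976.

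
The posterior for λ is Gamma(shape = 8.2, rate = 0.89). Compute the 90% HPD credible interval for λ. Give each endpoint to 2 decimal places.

The posterior is unimodal and skewed, so the HPD interval has equal density at both endpoints and is the shortest 90% interval.
Solving f(4.05) = f(14.19) with F(14.19) − F(4.05) = 0.90 gives [4.05, 14.19].
For comparison, the equal-tailed interval is [4.63, 15.06]; the HPD is narrower and shifted toward the mode.

[4.05, 14.19]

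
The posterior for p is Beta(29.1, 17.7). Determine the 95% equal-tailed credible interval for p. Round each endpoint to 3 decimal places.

Posterior: Beta(29.1, 17.7).
Equal-tailed 95% interval: the 0.025 and 0.975 quantiles of Beta(29.1, 17.7).
Posterior mean ≈ 0.622, SD ≈ 0.070; a Normal approximation gives roughly [0.484, 0.759].
Exact: F⁻¹(0.025) = 0.480; F⁻¹(0.975) = 0.754.

[0.480, 0.754]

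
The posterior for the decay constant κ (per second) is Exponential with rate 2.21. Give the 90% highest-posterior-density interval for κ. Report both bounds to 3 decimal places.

[0.000, 1.042]

The exponential density is strictly decreasing on [0, ∞), so the HPD interval is anchored at 0: [0, q] with P(κ ≤ q) = 0.90.
q = −ln(1 − 0.90) / 2.21 = 2.3026 / 2.21 = 1.042.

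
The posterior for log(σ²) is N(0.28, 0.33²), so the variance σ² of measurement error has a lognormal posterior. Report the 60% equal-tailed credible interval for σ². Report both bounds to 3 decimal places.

On the log scale the 60% interval is 0.28 ± 0.842 × 0.33 = [0.0023, 0.5577].
Exponentiate: [e^0.0023, e^0.5577] = [1.002, 1.747].

[1.002, 1.747]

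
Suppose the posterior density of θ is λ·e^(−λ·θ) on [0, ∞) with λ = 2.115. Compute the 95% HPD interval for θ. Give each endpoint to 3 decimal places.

[0.000, 1.416]

The exponential density is strictly decreasing on [0, ∞), so the HPD interval is anchored at 0: [0, q] with P(θ ≤ q) = 0.95.
q = −ln(1 − 0.95) / 2.115 = 2.9957 / 2.115 = 1.416.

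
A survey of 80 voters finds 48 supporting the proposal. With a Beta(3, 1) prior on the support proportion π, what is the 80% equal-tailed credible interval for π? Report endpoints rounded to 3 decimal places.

[0.538, 0.675]

Posterior: Beta(3+48, 1+32) = Beta(51, 33).
Equal-tailed 80% interval: the 0.1 and 0.9 quantiles of Beta(51, 33).
Posterior mean ≈ 0.607, SD ≈ 0.053; a Normal approximation gives roughly [0.539, 0.675].
Exact: F⁻¹(0.1) = 0.538; F⁻¹(0.9) = 0.675.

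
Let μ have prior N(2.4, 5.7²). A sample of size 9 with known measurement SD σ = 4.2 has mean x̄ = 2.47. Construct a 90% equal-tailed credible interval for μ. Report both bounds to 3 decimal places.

[0.230, 4.702]

Posterior precision = 1/5.7² + 9/4.2² = 0.0308 + 0.5102 = 0.5410, so posterior SD = 1.3596.
Posterior mean = (2.4/5.7² + 9·2.47/4.2²) / 0.5410 = 2.4660.
Interval: 2.4660 ± 1.645 × 1.3596 → [0.230, 4.702].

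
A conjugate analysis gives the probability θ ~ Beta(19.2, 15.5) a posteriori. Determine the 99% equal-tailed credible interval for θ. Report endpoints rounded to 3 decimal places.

[0.339, 0.756]

Posterior: Beta(19.2, 15.5).
Equal-tailed 99% interval: the 0.005 and 0.995 quantiles of Beta(19.2, 15.5).
Posterior mean ≈ 0.553, SD ≈ 0.083; a Normal approximation gives roughly [0.339, 0.768].
Exact: F⁻¹(0.005) = 0.339; F⁻¹(0.995) = 0.756.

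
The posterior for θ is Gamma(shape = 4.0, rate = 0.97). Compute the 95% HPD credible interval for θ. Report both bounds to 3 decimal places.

[0.735, 8.194]

The posterior is unimodal and skewed, so the HPD interval has equal density at both endpoints and is the shortest 95% interval.
Solving f(0.735) = f(8.194) with F(8.194) − F(0.735) = 0.95 gives [0.735, 8.194].
For comparison, the equal-tailed interval is [1.124, 9.038]; the HPD is narrower and shifted toward the mode.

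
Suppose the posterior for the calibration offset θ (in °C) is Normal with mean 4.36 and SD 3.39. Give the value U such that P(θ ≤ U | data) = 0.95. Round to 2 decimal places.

9.94

Need U with P(θ ≤ U) = 0.95: U = 4.36 + z_{0.05}·3.39.
z = 1.645; U = 4.36 + 1.645 × 3.39 = 9.94.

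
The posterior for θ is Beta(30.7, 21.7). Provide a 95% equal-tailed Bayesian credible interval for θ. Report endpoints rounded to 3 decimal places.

Posterior: Beta(30.7, 21.7).
Equal-tailed 95% interval: the 0.025 and 0.975 quantiles of Beta(30.7, 21.7).
Posterior mean ≈ 0.586, SD ≈ 0.067; a Normal approximation gives roughly [0.454, 0.718].
Exact: F⁻¹(0.025) = 0.451; F⁻¹(0.975) = 0.714.

[0.451, 0.714]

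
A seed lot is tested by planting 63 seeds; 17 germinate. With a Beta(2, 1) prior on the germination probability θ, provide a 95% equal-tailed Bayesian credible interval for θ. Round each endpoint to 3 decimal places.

Posterior: Beta(2+17, 1+46) = Beta(19, 47).
Equal-tailed 95% interval: the 0.025 and 0.975 quantiles of Beta(19, 47).
Posterior mean ≈ 0.288, SD ≈ 0.055; a Normal approximation gives roughly [0.179, 0.396].
Exact: F⁻¹(0.025) = 0.186; F⁻¹(0.975) = 0.402.

[0.186, 0.402]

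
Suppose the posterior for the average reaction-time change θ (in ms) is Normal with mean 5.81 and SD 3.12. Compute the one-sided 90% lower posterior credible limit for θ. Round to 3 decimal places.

1.812

Need L with P(θ ≥ L) = 0.90: L = 5.81 − z_{0.1}·3.12.
z = 1.282; L = 5.81 − 1.282 × 3.12 = 1.812.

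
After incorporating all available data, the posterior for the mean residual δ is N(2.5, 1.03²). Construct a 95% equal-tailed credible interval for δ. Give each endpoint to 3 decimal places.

The posterior is symmetric, so the 95% equal-tailed interval is δ = 2.5 ± z·1.03 with z = 1.960.
Half-width: 1.960 × 1.03 = 2.019.
2.5 − 2.019 = 0.481; 2.5 + 2.019 = 4.519.

[0.481, 4.519]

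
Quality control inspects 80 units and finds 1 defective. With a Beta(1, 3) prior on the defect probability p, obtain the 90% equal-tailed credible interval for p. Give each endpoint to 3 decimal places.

[0.004, 0.056]

Posterior: Beta(1+1, 3+79) = Beta(2, 82).
Equal-tailed 90% interval: the 0.05 and 0.95 quantiles of Beta(2, 82).
Posterior mean ≈ 0.024, SD ≈ 0.017; a Normal approximation gives roughly [-0.003, 0.051].
Exact: F⁻¹(0.05) = 0.004; F⁻¹(0.95) = 0.056.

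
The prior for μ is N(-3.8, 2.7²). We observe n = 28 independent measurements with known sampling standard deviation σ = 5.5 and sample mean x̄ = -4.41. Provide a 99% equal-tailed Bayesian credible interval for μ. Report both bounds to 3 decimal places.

[-6.830, -1.833]

Posterior precision = 1/2.7² + 28/5.5² = 0.1372 + 0.9256 = 1.0628, so posterior SD = 0.9700.
Posterior mean = (-3.8/2.7² + 28·-4.41/5.5²) / 1.0628 = -4.3313.
Interval: -4.3313 ± 2.576 × 0.9700 → [-6.830, -1.833].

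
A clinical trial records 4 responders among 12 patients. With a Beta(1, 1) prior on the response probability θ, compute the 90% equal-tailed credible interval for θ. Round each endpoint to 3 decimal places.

[0.166, 0.573]

Posterior: Beta(1+4, 1+8) = Beta(5, 9).
Equal-tailed 90% interval: the 0.05 and 0.95 quantiles of Beta(5, 9).
Posterior mean ≈ 0.357, SD ≈ 0.124; a Normal approximation gives roughly [0.154, 0.561].
Exact: F⁻¹(0.05) = 0.166; F⁻¹(0.95) = 0.573.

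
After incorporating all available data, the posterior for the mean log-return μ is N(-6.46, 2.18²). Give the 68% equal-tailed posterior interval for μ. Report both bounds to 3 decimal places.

The posterior is symmetric, so the 68% equal-tailed interval is μ = -6.46 ± z·2.18 with z = 0.994.
Half-width: 0.994 × 2.18 = 2.168.
-6.46 − 2.168 = -8.628; -6.46 + 2.168 = -4.292.

[-8.628, -4.292]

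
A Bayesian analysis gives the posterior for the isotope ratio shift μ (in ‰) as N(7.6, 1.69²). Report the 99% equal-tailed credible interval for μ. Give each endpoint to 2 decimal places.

The posterior is symmetric, so the 99% equal-tailed interval is μ = 7.6 ± z·1.69 with z = 2.576.
Half-width: 2.576 × 1.69 = 4.35.
7.6 − 4.35 = 3.25; 7.6 + 4.35 = 11.95.

[3.25, 11.95]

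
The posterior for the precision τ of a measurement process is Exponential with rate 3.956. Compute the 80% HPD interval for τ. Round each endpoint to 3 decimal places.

[0.000, 0.407]

The exponential density is strictly decreasing on [0, ∞), so the HPD interval is anchored at 0: [0, q] with P(τ ≤ q) = 0.80.
q = −ln(1 − 0.80) / 3.956 = 1.6094 / 3.956 = 0.407.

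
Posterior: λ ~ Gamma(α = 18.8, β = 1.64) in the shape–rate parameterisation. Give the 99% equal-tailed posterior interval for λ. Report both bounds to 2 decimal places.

[5.79, 19.41]

Posterior: Gamma(shape 18.8, rate 1.64).
Equal-tailed 99% interval: Gamma(18.8, 1.64) quantiles at 0.005 and 0.995.
Posterior mean ≈ 11.46, SD ≈ 2.64; a Normal approximation gives roughly [4.65, 18.27].
Exact: lower = 5.79; upper = 19.41.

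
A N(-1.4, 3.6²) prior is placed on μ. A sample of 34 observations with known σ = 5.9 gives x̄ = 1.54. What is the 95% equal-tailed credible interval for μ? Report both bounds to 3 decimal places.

Posterior precision = 1/3.6² + 34/5.9² = 0.0772 + 0.9767 = 1.0539, so posterior SD = 0.9741.
Posterior mean = (-1.4/3.6² + 34·1.54/5.9²) / 1.0539 = 1.3247.
Interval: 1.3247 ± 1.960 × 0.9741 → [-0.584, 3.234].

[-0.584, 3.234]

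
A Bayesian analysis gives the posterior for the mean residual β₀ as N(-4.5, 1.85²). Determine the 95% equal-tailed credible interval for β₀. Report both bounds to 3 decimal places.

The posterior is symmetric, so the 95% equal-tailed interval is β₀ = -4.5 ± z·1.85 with z = 1.960.
Half-width: 1.960 × 1.85 = 3.626.
-4.5 − 3.626 = -8.126; -4.5 + 3.626 = -0.874.

[-8.126, -0.874]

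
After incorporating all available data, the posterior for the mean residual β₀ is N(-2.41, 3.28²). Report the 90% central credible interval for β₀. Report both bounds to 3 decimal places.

The posterior is symmetric, so the 90% equal-tailed interval is β₀ = -2.41 ± z·3.28 with z = 1.645.
Half-width: 1.645 × 3.28 = 5.395.
-2.41 − 5.395 = -7.805; -2.41 + 5.395 = 2.985.

[-7.805, 2.985]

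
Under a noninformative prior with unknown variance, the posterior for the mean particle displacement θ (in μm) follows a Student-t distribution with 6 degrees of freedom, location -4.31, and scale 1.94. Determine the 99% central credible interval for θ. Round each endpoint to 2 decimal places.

The t_6 distribution is symmetric; the 99% interval is -4.31 ± t·1.94 with t_{0.995,6} = 3.707.
Half-width: 3.707 × 1.94 = 7.19.
-4.31 − 7.19 = -11.50; -4.31 + 7.19 = 2.88.

[-11.50, 2.88]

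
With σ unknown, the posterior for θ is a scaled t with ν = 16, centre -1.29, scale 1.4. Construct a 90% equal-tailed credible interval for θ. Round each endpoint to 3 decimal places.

[-3.734, 1.154]

The t_16 distribution is symmetric; the 90% interval is -1.29 ± t·1.4 with t_{0.95,16} = 1.746.
Half-width: 1.746 × 1.4 = 2.444.
-1.29 − 2.444 = -3.734; -1.29 + 2.444 = 1.154.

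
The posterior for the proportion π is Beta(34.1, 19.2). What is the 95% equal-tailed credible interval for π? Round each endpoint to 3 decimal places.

Posterior: Beta(34.1, 19.2).
Equal-tailed 95% interval: the 0.025 and 0.975 quantiles of Beta(34.1, 19.2).
Posterior mean ≈ 0.640, SD ≈ 0.065; a Normal approximation gives roughly [0.512, 0.767].
Exact: F⁻¹(0.025) = 0.508; F⁻¹(0.975) = 0.762.

[0.508, 0.762]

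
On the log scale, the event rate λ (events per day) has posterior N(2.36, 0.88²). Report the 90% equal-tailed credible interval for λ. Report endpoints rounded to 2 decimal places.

On the log scale the 90% interval is 2.36 ± 1.645 × 0.88 = [0.9125, 3.8075].
Exponentiate: [e^0.9125, e^3.8075] = [2.49, 45.04].

[2.49, 45.04]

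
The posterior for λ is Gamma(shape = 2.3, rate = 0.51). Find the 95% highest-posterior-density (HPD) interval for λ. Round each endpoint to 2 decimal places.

The posterior is unimodal and skewed, so the HPD interval has equal density at both endpoints and is the shortest 95% interval.
Solving f(0.19) = f(10.33) with F(10.33) − F(0.19) = 0.95 gives [0.19, 10.33].
For comparison, the equal-tailed interval is [0.67, 11.93]; the HPD is narrower and shifted toward the mode.

[0.19, 10.33]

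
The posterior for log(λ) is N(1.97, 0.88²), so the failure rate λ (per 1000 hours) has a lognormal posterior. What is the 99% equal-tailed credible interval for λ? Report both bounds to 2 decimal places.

[0.74, 69.18]

On the log scale the 99% interval is 1.97 ± 2.576 × 0.88 = [-0.2967, 4.2367].
Exponentiate: [e^-0.2967, e^4.2367] = [0.74, 69.18].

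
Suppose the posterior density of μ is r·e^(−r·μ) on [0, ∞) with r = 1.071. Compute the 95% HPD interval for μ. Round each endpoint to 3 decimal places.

The exponential density is strictly decreasing on [0, ∞), so the HPD interval is anchored at 0: [0, q] with P(μ ≤ q) = 0.95.
q = −ln(1 − 0.95) / 1.071 = 2.9957 / 1.071 = 2.797.

[0.000, 2.797]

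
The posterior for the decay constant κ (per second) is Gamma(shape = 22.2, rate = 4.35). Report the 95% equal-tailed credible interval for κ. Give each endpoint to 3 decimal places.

[3.206, 7.435]

Posterior: Gamma(shape 22.2, rate 4.35).
Equal-tailed 95% interval: Gamma(22.2, 4.35) quantiles at 0.025 and 0.975.
Posterior mean ≈ 5.103, SD ≈ 1.083; a Normal approximation gives roughly [2.981, 7.226].
Exact: lower = 3.206; upper = 7.435.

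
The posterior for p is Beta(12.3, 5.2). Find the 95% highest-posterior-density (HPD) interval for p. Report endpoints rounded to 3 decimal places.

The posterior is unimodal and skewed, so the HPD interval has equal density at both endpoints and is the shortest 95% interval.
Solving f(0.494) = f(0.899) with F(0.899) − F(0.494) = 0.95 gives [0.494, 0.899].
For comparison, the equal-tailed interval is [0.476, 0.886]; the HPD is narrower and shifted toward the mode.

[0.494, 0.899]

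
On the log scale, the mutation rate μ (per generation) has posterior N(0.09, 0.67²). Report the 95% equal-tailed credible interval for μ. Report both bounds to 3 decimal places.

On the log scale the 95% interval is 0.09 ± 1.960 × 0.67 = [-1.2232, 1.4032].
Exponentiate: [e^-1.2232, e^1.4032] = [0.294, 4.068].

[0.294, 4.068]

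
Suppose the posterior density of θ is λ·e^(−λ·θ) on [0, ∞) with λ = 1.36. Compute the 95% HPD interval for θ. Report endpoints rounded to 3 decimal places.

[0.000, 2.203]

The exponential density is strictly decreasing on [0, ∞), so the HPD interval is anchored at 0: [0, q] with P(θ ≤ q) = 0.95.
q = −ln(1 − 0.95) / 1.36 = 2.9957 / 1.36 = 2.203.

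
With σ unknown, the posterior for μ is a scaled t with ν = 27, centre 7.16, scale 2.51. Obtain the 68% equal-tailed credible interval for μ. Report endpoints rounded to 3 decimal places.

[4.617, 9.703]

The t_27 distribution is symmetric; the 68% interval is 7.16 ± t·2.51 with t_{0.84,27} = 1.013.
Half-width: 1.013 × 2.51 = 2.543.
7.16 − 2.543 = 4.617; 7.16 + 2.543 = 9.703.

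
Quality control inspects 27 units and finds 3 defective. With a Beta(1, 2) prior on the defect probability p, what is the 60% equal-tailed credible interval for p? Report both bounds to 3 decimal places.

[0.080, 0.182]

Posterior: Beta(1+3, 2+24) = Beta(4, 26).
Equal-tailed 60% interval: the 0.2 and 0.8 quantiles of Beta(4, 26).
Posterior mean ≈ 0.133, SD ≈ 0.061; a Normal approximation gives roughly [0.082, 0.185].
Exact: F⁻¹(0.2) = 0.080; F⁻¹(0.8) = 0.182.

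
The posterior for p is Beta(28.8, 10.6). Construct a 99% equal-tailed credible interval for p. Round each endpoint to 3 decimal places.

[0.534, 0.885]

Posterior: Beta(28.8, 10.6).
Equal-tailed 99% interval: the 0.005 and 0.995 quantiles of Beta(28.8, 10.6).
Posterior mean ≈ 0.731, SD ≈ 0.070; a Normal approximation gives roughly [0.551, 0.911].
Exact: F⁻¹(0.005) = 0.534; F⁻¹(0.995) = 0.885.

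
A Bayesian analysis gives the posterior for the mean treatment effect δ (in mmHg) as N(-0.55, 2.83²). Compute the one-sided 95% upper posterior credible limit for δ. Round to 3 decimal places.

4.105

Need U with P(δ ≤ U) = 0.95: U = -0.55 + z_{0.05}·2.83.
z = 1.645; U = -0.55 + 1.645 × 2.83 = 4.105.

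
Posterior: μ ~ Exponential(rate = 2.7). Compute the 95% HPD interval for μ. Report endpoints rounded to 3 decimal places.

[0.000, 1.110]

The exponential density is strictly decreasing on [0, ∞), so the HPD interval is anchored at 0: [0, q] with P(μ ≤ q) = 0.95.
q = −ln(1 − 0.95) / 2.7 = 2.9957 / 2.7 = 1.110.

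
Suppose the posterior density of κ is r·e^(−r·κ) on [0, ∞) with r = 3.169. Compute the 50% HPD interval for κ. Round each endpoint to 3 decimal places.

[0.000, 0.219]

The exponential density is strictly decreasing on [0, ∞), so the HPD interval is anchored at 0: [0, q] with P(κ ≤ q) = 0.50.
q = −ln(1 − 0.50) / 3.169 = 0.6931 / 3.169 = 0.219.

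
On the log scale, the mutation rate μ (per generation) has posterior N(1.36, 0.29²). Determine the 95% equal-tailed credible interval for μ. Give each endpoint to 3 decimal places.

[2.207, 6.878]

On the log scale the 95% interval is 1.36 ± 1.960 × 0.29 = [0.7916, 1.9284].
Exponentiate: [e^0.7916, e^1.9284] = [2.207, 6.878].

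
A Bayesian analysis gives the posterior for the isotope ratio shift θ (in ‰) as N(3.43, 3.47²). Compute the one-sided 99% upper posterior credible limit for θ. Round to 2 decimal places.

Need U with P(θ ≤ U) = 0.99: U = 3.43 + z_{0.01}·3.47.
z = 2.326; U = 3.43 + 2.326 × 3.47 = 11.50.

11.50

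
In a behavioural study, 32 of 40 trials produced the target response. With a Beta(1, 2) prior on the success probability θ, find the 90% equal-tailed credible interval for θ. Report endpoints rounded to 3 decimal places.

Posterior: Beta(1+32, 2+8) = Beta(33, 10).
Equal-tailed 90% interval: the 0.05 and 0.95 quantiles of Beta(33, 10).
Posterior mean ≈ 0.767, SD ≈ 0.064; a Normal approximation gives roughly [0.663, 0.872].
Exact: F⁻¹(0.05) = 0.656; F⁻¹(0.95) = 0.865.

[0.656, 0.865]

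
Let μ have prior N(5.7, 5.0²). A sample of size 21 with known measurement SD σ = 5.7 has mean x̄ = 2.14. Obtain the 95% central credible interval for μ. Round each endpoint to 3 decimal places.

Posterior precision = 1/5.0² + 21/5.7² = 0.0400 + 0.6464 = 0.6864, so posterior SD = 1.2071.
Posterior mean = (5.7/5.0² + 21·2.14/5.7²) / 0.6864 = 2.3475.
Interval: 2.3475 ± 1.960 × 1.2071 → [-0.018, 4.713].

[-0.018, 4.713]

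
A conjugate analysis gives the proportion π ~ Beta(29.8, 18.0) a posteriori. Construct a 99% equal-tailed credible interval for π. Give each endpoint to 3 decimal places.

[0.439, 0.789]

Posterior: Beta(29.8, 18.0).
Equal-tailed 99% interval: the 0.005 and 0.995 quantiles of Beta(29.8, 18.0).
Posterior mean ≈ 0.623, SD ≈ 0.069; a Normal approximation gives roughly [0.445, 0.802].
Exact: F⁻¹(0.005) = 0.439; F⁻¹(0.995) = 0.789.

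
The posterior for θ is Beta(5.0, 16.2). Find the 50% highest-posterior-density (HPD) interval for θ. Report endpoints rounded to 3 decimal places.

[0.152, 0.273]

The posterior is unimodal and skewed, so the HPD interval has equal density at both endpoints and is the shortest 50% interval.
Solving f(0.152) = f(0.273) with F(0.273) − F(0.152) = 0.50 gives [0.152, 0.273].
For comparison, the equal-tailed interval is [0.170, 0.293]; the HPD is narrower and shifted toward the mode.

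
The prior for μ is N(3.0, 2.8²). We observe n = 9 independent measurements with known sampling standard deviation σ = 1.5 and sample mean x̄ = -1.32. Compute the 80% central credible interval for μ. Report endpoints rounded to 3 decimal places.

Posterior precision = 1/2.8² + 9/1.5² = 0.1276 + 4.0000 = 4.1276, so posterior SD = 0.4922.
Posterior mean = (3.0/2.8² + 9·-1.32/1.5²) / 4.1276 = -1.1865.
Interval: -1.1865 ± 1.282 × 0.4922 → [-1.817, -0.556].

[-1.817, -0.556]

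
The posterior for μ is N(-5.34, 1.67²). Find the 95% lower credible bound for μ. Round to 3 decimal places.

Need L with P(μ ≥ L) = 0.95: L = -5.34 − z_{0.05}·1.67.
z = 1.645; L = -5.34 − 1.645 × 1.67 = -8.087.

-8.087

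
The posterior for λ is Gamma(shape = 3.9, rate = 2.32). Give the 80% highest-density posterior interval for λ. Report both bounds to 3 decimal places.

The posterior is unimodal and skewed, so the HPD interval has equal density at both endpoints and is the shortest 80% interval.
Solving f(0.514) = f(2.482) with F(2.482) − F(0.514) = 0.80 gives [0.514, 2.482].
For comparison, the equal-tailed interval is [0.723, 2.822]; the HPD is narrower and shifted toward the mode.

[0.514, 2.482]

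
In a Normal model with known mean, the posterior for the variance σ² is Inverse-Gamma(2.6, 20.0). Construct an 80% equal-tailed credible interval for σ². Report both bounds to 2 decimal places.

Inverse-Gamma(2.6, 20.0) quantiles: F⁻¹(0.1) and F⁻¹(0.9).
Equivalently, 1/σ² ~ Gamma(2.6, rate = 20.0); invert its 0.9 and 0.1 quantiles.
Posterior mean ≈ 12.50, SD ≈ 16.14; a Normal approximation gives roughly [-8.18, 33.18].
Exact: lower = 4.20; upper = 23.18.

[4.20, 23.18]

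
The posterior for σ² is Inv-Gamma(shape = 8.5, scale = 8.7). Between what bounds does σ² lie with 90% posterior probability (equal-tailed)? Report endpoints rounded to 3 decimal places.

[0.631, 2.007]

Inverse-Gamma(8.5, 8.7) quantiles: F⁻¹(0.05) and F⁻¹(0.95).
Equivalently, 1/σ² ~ Gamma(8.5, rate = 8.7); invert its 0.95 and 0.05 quantiles.
Posterior mean ≈ 1.160, SD ≈ 0.455; a Normal approximation gives roughly [0.412, 1.908].
Exact: lower = 0.631; upper = 2.007.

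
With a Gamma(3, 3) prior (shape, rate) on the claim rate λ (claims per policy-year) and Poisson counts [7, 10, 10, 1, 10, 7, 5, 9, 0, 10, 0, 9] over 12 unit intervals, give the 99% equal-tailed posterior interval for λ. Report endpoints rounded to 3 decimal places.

Posterior: Gamma(3+78, 3+12) = Gamma(81, 15) (shape, rate).
Equal-tailed 99% interval: Gamma(81, 15) quantiles at 0.005 and 0.995.
Posterior mean ≈ 5.400, SD ≈ 0.600; a Normal approximation gives roughly [3.855, 6.945].
Exact: lower = 3.980; upper = 7.070.

[3.980, 7.070]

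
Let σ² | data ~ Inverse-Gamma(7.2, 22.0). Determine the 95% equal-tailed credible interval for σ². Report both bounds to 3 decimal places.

Inverse-Gamma(7.2, 22.0) quantiles: F⁻¹(0.025) and F⁻¹(0.975).
Equivalently, 1/σ² ~ Gamma(7.2, rate = 22.0); invert its 0.975 and 0.025 quantiles.
Posterior mean ≈ 3.548, SD ≈ 1.556; a Normal approximation gives roughly [0.499, 6.598].
Exact: lower = 1.650; upper = 7.482.

[1.650, 7.482]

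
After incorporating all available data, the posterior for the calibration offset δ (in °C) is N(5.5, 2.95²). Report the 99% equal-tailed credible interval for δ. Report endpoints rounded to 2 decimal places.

The posterior is symmetric, so the 99% equal-tailed interval is δ = 5.5 ± z·2.95 with z = 2.576.
Half-width: 2.576 × 2.95 = 7.60.
5.5 − 7.60 = -2.10; 5.5 + 7.60 = 13.10.

[-2.10, 13.10]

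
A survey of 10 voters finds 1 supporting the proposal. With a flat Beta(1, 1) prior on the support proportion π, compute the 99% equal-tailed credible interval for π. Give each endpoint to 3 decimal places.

[0.010, 0.509]

Posterior: Beta(1+1, 1+9) = Beta(2, 10).
Equal-tailed 99% interval: the 0.005 and 0.995 quantiles of Beta(2, 10).
Posterior mean ≈ 0.167, SD ≈ 0.103; a Normal approximation gives roughly [-0.100, 0.433].
Exact: F⁻¹(0.005) = 0.010; F⁻¹(0.995) = 0.509.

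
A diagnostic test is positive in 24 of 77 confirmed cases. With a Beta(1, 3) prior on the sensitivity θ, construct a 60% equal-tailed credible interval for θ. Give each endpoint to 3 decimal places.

[0.265, 0.351]

Posterior: Beta(1+24, 3+53) = Beta(25, 56).
Equal-tailed 60% interval: the 0.2 and 0.8 quantiles of Beta(25, 56).
Posterior mean ≈ 0.309, SD ≈ 0.051; a Normal approximation gives roughly [0.266, 0.352].
Exact: F⁻¹(0.2) = 0.265; F⁻¹(0.8) = 0.351.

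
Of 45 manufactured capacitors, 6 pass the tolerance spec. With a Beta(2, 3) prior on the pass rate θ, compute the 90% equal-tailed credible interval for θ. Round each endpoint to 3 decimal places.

[0.084, 0.252]

Posterior: Beta(2+6, 3+39) = Beta(8, 42).
Equal-tailed 90% interval: the 0.05 and 0.95 quantiles of Beta(8, 42).
Posterior mean ≈ 0.160, SD ≈ 0.051; a Normal approximation gives roughly [0.076, 0.244].
Exact: F⁻¹(0.05) = 0.084; F⁻¹(0.95) = 0.252.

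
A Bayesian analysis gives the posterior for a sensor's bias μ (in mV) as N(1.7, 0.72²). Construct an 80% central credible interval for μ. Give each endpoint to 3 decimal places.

[0.777, 2.623]

The posterior is symmetric, so the 80% equal-tailed interval is μ = 1.7 ± z·0.72 with z = 1.282.
Half-width: 1.282 × 0.72 = 0.923.
1.7 − 0.923 = 0.777; 1.7 + 0.923 = 2.623.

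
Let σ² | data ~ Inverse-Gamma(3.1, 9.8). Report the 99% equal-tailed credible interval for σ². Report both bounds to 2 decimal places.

[1.04, 26.68]

Inverse-Gamma(3.1, 9.8) quantiles: F⁻¹(0.005) and F⁻¹(0.995).
Equivalently, 1/σ² ~ Gamma(3.1, rate = 9.8); invert its 0.995 and 0.005 quantiles.
Posterior mean ≈ 4.67, SD ≈ 4.45; a Normal approximation gives roughly [-6.79, 16.13].
Exact: lower = 1.04; upper = 26.68.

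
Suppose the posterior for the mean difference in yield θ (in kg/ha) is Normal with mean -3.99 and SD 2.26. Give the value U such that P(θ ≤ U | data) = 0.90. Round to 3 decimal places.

Need U with P(θ ≤ U) = 0.90: U = -3.99 + z_{0.1}·2.26.
z = 1.282; U = -3.99 + 1.282 × 2.26 = -1.094.

-1.094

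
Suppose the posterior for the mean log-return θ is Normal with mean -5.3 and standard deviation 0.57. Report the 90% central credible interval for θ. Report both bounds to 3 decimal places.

The posterior is symmetric, so the 90% equal-tailed interval is θ = -5.3 ± z·0.57 with z = 1.645.
Half-width: 1.645 × 0.57 = 0.938.
-5.3 − 0.938 = -6.238; -5.3 + 0.938 = -4.362.

[-6.238, -4.362]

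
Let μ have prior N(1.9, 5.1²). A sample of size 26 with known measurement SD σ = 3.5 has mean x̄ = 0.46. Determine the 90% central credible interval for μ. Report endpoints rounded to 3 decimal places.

[-0.633, 1.605]

Posterior precision = 1/5.1² + 26/3.5² = 0.0384 + 2.1224 = 2.1609, so posterior SD = 0.6803.
Posterior mean = (1.9/5.1² + 26·0.46/3.5²) / 2.1609 = 0.4856.
Interval: 0.4856 ± 1.645 × 0.6803 → [-0.633, 1.605].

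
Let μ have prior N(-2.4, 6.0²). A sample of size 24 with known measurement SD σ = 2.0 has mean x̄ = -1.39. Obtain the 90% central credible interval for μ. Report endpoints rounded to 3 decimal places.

Posterior precision = 1/6.0² + 24/2.0² = 0.0278 + 6.0000 = 6.0278, so posterior SD = 0.4073.
Posterior mean = (-2.4/6.0² + 24·-1.39/2.0²) / 6.0278 = -1.3947.
Interval: -1.3947 ± 1.645 × 0.4073 → [-2.065, -0.725].

[-2.065, -0.725]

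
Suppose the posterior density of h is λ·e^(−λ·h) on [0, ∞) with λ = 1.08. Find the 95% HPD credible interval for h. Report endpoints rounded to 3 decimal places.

[0.000, 2.774]

The exponential density is strictly decreasing on [0, ∞), so the HPD interval is anchored at 0: [0, q] with P(h ≤ q) = 0.95.
q = −ln(1 − 0.95) / 1.08 = 2.9957 / 1.08 = 2.774.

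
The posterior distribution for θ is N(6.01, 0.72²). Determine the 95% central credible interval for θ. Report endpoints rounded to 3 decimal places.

[4.599, 7.421]

The posterior is symmetric, so the 95% equal-tailed interval is θ = 6.01 ± z·0.72 with z = 1.960.
Half-width: 1.960 × 0.72 = 1.411.
6.01 − 1.411 = 4.599; 6.01 + 1.411 = 7.421.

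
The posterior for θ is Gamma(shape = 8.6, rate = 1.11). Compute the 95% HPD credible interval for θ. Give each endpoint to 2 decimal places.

[3.03, 13.01]

The posterior is unimodal and skewed, so the HPD interval has equal density at both endpoints and is the shortest 95% interval.
Solving f(3.03) = f(13.01) with F(13.01) − F(3.03) = 0.95 gives [3.03, 13.01].
For comparison, the equal-tailed interval is [3.47, 13.72]; the HPD is narrower and shifted toward the mode.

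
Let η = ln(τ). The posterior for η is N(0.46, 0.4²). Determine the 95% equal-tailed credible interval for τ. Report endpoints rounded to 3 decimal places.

[0.723, 3.469]

On the log scale the 95% interval is 0.46 ± 1.960 × 0.4 = [-0.3240, 1.2440].
Exponentiate: [e^-0.3240, e^1.2440] = [0.723, 3.469].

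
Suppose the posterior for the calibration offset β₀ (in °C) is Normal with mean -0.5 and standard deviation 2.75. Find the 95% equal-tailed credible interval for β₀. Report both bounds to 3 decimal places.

[-5.890, 4.890]

The posterior is symmetric, so the 95% equal-tailed interval is β₀ = -0.5 ± z·2.75 with z = 1.960.
Half-width: 1.960 × 2.75 = 5.390.
-0.5 − 5.390 = -5.890; -0.5 + 5.390 = 4.890.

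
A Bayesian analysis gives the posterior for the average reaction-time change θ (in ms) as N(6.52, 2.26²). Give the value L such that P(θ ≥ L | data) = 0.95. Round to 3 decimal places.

2.803

Need L with P(θ ≥ L) = 0.95: L = 6.52 − z_{0.05}·2.26.
z = 1.645; L = 6.52 − 1.645 × 2.26 = 2.803.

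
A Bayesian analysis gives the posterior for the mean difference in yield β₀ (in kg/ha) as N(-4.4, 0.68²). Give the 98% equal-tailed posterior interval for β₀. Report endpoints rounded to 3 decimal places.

The posterior is symmetric, so the 98% equal-tailed interval is β₀ = -4.4 ± z·0.68 with z = 2.326.
Half-width: 2.326 × 0.68 = 1.582.
-4.4 − 1.582 = -5.982; -4.4 + 1.582 = -2.818.

[-5.982, -2.818]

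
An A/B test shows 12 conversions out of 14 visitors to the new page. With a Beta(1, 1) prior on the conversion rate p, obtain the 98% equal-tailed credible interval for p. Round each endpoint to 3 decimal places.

Posterior: Beta(1+12, 1+2) = Beta(13, 3).
Equal-tailed 98% interval: the 0.01 and 0.99 quantiles of Beta(13, 3).
Posterior mean ≈ 0.812, SD ≈ 0.095; a Normal approximation gives roughly [0.592, 1.033].
Exact: F⁻¹(0.01) = 0.547; F⁻¹(0.99) = 0.969.

[0.547, 0.969]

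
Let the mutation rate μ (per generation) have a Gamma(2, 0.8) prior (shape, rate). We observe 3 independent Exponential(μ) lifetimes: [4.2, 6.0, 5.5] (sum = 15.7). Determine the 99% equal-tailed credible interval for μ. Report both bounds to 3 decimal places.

Posterior: Gamma(2+3, 0.8+15.7) = Gamma(5, 16.5) (shape, rate).
Equal-tailed 99% interval: Gamma(5, 16.5) quantiles at 0.005 and 0.995.
Posterior mean ≈ 0.303, SD ≈ 0.136; a Normal approximation gives roughly [-0.046, 0.652].
Exact: lower = 0.065; upper = 0.763.

[0.065, 0.763]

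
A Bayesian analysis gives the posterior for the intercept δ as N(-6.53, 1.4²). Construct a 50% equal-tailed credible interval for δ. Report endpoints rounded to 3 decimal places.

The posterior is symmetric, so the 50% equal-tailed interval is δ = -6.53 ± z·1.4 with z = 0.674.
Half-width: 0.674 × 1.4 = 0.944.
-6.53 − 0.944 = -7.474; -6.53 + 0.944 = -5.586.

[-7.474, -5.586]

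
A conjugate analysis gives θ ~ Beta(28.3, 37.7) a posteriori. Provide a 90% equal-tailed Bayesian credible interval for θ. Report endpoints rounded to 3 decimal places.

Posterior: Beta(28.3, 37.7).
Equal-tailed 90% interval: the 0.05 and 0.95 quantiles of Beta(28.3, 37.7).
Posterior mean ≈ 0.429, SD ≈ 0.060; a Normal approximation gives roughly [0.329, 0.528].
Exact: F⁻¹(0.05) = 0.330; F⁻¹(0.95) = 0.530.

[0.330, 0.530]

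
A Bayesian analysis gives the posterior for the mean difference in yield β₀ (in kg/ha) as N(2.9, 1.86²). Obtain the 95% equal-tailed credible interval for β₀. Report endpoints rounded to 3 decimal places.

The posterior is symmetric, so the 95% equal-tailed interval is β₀ = 2.9 ± z·1.86 with z = 1.960.
Half-width: 1.960 × 1.86 = 3.646.
2.9 − 3.646 = -0.746; 2.9 + 3.646 = 6.546.

[-0.746, 6.546]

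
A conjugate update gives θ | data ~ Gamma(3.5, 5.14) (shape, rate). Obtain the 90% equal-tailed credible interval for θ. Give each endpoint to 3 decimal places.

Posterior: Gamma(shape 3.5, rate 5.14).
Equal-tailed 90% interval: Gamma(3.5, 5.14) quantiles at 0.05 and 0.95.
Posterior mean ≈ 0.681, SD ≈ 0.364; a Normal approximation gives roughly [0.082, 1.280].
Exact: lower = 0.211; upper = 1.368.

[0.211, 1.368]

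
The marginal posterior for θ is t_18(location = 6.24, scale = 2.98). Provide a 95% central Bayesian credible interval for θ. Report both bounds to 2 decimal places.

[-0.02, 12.50]

The t_18 distribution is symmetric; the 95% interval is 6.24 ± t·2.98 with t_{0.975,18} = 2.101.
Half-width: 2.101 × 2.98 = 6.26.
6.24 − 6.26 = -0.02; 6.24 + 6.26 = 12.50.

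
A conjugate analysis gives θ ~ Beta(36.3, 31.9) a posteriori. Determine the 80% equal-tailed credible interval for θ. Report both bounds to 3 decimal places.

Posterior: Beta(36.3, 31.9).
Equal-tailed 80% interval: the 0.1 and 0.9 quantiles of Beta(36.3, 31.9).
Posterior mean ≈ 0.532, SD ≈ 0.060; a Normal approximation gives roughly [0.455, 0.609].
Exact: F⁻¹(0.1) = 0.455; F⁻¹(0.9) = 0.609.

[0.455, 0.609]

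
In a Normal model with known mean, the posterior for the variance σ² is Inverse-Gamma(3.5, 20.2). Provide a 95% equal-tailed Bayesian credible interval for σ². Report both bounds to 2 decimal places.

[2.52, 23.91]

Inverse-Gamma(3.5, 20.2) quantiles: F⁻¹(0.025) and F⁻¹(0.975).
Equivalently, 1/σ² ~ Gamma(3.5, rate = 20.2); invert its 0.975 and 0.025 quantiles.
Posterior mean ≈ 8.08, SD ≈ 6.60; a Normal approximation gives roughly [-4.85, 21.01].
Exact: lower = 2.52; upper = 23.91.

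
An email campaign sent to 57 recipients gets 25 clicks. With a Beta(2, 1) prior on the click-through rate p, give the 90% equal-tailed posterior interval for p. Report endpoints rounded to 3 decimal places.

[0.346, 0.556]

Posterior: Beta(2+25, 1+32) = Beta(27, 33).
Equal-tailed 90% interval: the 0.05 and 0.95 quantiles of Beta(27, 33).
Posterior mean ≈ 0.450, SD ≈ 0.064; a Normal approximation gives roughly [0.345, 0.555].
Exact: F⁻¹(0.05) = 0.346; F⁻¹(0.95) = 0.556.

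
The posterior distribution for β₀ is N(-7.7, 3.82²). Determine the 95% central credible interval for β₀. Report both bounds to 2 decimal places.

The posterior is symmetric, so the 95% equal-tailed interval is β₀ = -7.7 ± z·3.82 with z = 1.960.
Half-width: 1.960 × 3.82 = 7.49.
-7.7 − 7.49 = -15.19; -7.7 + 7.49 = -0.21.

[-15.19, -0.21]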